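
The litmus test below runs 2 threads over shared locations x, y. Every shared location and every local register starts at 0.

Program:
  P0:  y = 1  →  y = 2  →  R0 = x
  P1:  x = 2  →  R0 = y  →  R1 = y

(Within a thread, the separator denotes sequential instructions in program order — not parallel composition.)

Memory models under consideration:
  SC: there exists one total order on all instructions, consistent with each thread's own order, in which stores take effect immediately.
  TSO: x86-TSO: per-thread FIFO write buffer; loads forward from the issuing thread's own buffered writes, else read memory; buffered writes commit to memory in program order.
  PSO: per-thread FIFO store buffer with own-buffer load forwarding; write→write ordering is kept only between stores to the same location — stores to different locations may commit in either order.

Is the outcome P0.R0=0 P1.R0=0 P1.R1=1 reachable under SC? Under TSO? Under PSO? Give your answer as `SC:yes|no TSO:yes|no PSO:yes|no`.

outcome vector order: (P0.R0,P1.R0,P1.R1)
under SC → <0 2 2>; <2 0 0>; <2 0 1>; <2 0 2>; <2 1 1>; <2 1 2>; <2 2 2>
under TSO → <0 0 0>; <0 0 1>; <0 0 2>; <0 1 1>; <0 1 2>; <0 2 2>; <2 0 0>; <2 0 1>; <2 0 2>; <2 1 1>; <2 1 2>; <2 2 2>
under PSO → <0 0 0>; <0 0 1>; <0 0 2>; <0 1 1>; <0 1 2>; <0 2 2>; <2 0 0>; <2 0 1>; <2 0 2>; <2 1 1>; <2 1 2>; <2 2 2>
target <0 0 1> ∈ {TSO,PSO}

SC:no TSO:yes PSO:yes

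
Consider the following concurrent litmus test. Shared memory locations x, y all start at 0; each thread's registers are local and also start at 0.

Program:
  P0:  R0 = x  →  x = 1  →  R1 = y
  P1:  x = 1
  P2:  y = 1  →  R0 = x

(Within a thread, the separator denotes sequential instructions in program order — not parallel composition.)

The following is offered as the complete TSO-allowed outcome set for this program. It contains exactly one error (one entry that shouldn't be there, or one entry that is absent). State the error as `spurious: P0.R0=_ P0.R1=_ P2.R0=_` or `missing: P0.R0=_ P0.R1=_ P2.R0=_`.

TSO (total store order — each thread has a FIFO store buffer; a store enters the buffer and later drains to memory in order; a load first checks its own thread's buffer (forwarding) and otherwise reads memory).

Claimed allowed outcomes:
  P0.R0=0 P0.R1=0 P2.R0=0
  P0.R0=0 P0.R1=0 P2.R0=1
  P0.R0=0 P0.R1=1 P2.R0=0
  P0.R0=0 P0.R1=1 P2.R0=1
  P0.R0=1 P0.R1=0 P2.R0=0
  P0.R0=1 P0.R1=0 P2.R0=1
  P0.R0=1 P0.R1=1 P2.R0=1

missing: P0.R0=1 P0.R1=1 P2.R0=0

outcome vector order: (P0.R0,P0.R1,P2.R0)
TSO (8): 0/0/0, 0/0/1, 0/1/0, 0/1/1, 1/0/0, 1/0/1, 1/1/0, 1/1/1
TSO∖claimed = {1/1/0}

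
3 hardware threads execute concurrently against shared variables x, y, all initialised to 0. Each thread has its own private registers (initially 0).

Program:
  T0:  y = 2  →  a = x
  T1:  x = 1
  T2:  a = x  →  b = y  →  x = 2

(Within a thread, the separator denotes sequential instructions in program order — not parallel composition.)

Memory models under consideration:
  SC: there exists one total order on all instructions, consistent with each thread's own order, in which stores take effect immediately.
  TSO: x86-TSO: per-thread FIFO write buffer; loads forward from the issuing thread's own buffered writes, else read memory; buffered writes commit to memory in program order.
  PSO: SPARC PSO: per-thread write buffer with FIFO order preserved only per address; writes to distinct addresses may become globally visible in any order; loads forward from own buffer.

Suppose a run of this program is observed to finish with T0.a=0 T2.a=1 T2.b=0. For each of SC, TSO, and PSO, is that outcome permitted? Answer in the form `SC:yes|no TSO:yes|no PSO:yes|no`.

outcome vector order: (T0.a,T2.a,T2.b)
under SC → <0 0 0>; <0 0 2>; <0 1 2>; <1 0 0>; <1 0 2>; <1 1 0>; <1 1 2>; <2 0 0>; <2 0 2>; <2 1 0>; <2 1 2>
under TSO → <0 0 0>; <0 0 2>; <0 1 0>; <0 1 2>; <1 0 0>; <1 0 2>; <1 1 0>; <1 1 2>; <2 0 0>; <2 0 2>; <2 1 0>; <2 1 2>
under PSO → <0 0 0>; <0 0 2>; <0 1 0>; <0 1 2>; <1 0 0>; <1 0 2>; <1 1 0>; <1 1 2>; <2 0 0>; <2 0 2>; <2 1 0>; <2 1 2>
target <0 1 0> ∈ {TSO,PSO}

SC:no TSO:yes PSO:yes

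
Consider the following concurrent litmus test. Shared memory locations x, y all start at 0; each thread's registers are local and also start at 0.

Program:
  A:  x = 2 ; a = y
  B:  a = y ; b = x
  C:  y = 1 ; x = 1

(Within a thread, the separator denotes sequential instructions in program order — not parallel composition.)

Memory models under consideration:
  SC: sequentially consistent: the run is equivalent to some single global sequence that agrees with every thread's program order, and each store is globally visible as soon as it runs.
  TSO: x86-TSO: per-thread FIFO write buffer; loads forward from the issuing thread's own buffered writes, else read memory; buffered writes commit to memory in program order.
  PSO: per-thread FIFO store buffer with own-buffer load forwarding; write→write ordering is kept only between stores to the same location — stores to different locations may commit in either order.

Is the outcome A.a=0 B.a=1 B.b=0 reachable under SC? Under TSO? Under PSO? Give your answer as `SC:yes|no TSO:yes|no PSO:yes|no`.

outcome vector order: (A.a,B.a,B.b)
SC: 11 outcomes — {000 001 002 011 012 100 101 102 110 111 112}
TSO: 12 outcomes — {000 001 002 010 011 012 100 101 102 110 111 112}
PSO: 12 outcomes — {000 001 002 010 011 012 100 101 102 110 111 112}
target 010 ∈ {TSO,PSO}

SC:no TSO:yes PSO:yes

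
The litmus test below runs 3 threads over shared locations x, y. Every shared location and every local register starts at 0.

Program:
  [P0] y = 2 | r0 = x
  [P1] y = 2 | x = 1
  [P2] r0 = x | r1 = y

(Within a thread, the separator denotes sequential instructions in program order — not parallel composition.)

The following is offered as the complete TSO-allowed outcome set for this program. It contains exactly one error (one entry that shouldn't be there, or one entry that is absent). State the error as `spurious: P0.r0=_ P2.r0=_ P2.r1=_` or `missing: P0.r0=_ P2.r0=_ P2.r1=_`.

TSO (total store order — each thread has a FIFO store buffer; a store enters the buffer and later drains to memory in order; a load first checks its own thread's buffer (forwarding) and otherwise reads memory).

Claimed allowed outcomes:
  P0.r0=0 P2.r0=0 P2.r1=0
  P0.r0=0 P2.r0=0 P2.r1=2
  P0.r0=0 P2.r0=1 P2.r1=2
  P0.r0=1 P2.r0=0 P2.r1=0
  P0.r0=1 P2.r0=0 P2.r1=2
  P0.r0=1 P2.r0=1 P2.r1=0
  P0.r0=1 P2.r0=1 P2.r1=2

outcome vector order: (P0.r0,P2.r0,P2.r1)
TSO: 6 outcomes — {000; 002; 012; 100; 102; 112}
claimed∖TSO = {110}

spurious: P0.r0=1 P2.r0=1 P2.r1=0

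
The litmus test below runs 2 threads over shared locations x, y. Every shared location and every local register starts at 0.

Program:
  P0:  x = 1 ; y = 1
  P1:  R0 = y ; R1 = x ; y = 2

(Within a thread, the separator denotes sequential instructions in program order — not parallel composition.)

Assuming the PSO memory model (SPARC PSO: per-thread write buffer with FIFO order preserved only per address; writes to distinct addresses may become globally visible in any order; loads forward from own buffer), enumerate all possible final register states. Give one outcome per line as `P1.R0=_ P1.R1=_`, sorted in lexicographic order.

P1.R0=0 P1.R1=0
P1.R0=0 P1.R1=1
P1.R0=1 P1.R1=0
P1.R0=1 P1.R1=1

outcome vector order: (P1.R0,P1.R1)
|PSO outcomes| = 4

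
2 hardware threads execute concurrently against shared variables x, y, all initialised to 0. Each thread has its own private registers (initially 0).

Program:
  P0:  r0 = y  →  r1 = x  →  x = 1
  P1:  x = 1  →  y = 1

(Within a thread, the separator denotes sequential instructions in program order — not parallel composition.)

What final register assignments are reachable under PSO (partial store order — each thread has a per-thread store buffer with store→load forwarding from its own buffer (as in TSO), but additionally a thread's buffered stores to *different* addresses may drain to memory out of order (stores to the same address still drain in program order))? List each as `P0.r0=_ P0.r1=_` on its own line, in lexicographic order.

outcome vector order: (P0.r0,P0.r1)
|PSO outcomes| = 4

P0.r0=0 P0.r1=0
P0.r0=0 P0.r1=1
P0.r0=1 P0.r1=0
P0.r0=1 P0.r1=1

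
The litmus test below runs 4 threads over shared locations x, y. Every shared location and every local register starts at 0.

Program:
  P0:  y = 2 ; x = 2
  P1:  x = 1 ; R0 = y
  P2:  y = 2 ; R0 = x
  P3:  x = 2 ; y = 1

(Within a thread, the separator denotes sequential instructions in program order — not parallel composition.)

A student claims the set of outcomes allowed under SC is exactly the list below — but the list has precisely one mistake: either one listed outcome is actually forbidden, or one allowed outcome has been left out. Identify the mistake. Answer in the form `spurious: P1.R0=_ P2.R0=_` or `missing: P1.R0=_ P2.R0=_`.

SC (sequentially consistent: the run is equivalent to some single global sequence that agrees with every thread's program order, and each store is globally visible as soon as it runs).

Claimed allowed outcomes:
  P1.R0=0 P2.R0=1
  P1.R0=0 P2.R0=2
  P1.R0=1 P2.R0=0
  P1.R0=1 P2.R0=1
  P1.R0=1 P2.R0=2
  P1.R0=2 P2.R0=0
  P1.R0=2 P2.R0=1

missing: P1.R0=2 P2.R0=2

outcome vector order: (P1.R0,P2.R0)
SC (8): 01, 02, 10, 11, 12, 20, 21, 22
SC∖claimed = {22}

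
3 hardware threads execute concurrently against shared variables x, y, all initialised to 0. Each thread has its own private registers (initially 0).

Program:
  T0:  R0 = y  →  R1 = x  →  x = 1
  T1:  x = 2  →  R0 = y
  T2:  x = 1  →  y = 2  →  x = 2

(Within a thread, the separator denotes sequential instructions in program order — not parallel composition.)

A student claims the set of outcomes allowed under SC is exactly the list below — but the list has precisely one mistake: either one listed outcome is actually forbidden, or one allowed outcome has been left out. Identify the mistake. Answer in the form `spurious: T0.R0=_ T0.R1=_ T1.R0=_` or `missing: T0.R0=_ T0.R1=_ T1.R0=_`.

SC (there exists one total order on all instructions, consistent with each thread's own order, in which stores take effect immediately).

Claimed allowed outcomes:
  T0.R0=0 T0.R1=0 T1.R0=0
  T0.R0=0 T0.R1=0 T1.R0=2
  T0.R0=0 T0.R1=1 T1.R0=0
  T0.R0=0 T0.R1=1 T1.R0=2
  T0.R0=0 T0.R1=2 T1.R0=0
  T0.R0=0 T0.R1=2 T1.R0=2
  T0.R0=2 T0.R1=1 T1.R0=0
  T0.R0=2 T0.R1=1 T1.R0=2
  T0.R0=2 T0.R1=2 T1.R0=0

missing: T0.R0=2 T0.R1=2 T1.R0=2

outcome vector order: (T0.R0,T0.R1,T1.R0)
[SC] allowed = {(0,0,0), (0,0,2), (0,1,0), (0,1,2), (0,2,0), (0,2,2), (2,1,0), (2,1,2), (2,2,0), (2,2,2)}
SC∖claimed = {(2,2,2)}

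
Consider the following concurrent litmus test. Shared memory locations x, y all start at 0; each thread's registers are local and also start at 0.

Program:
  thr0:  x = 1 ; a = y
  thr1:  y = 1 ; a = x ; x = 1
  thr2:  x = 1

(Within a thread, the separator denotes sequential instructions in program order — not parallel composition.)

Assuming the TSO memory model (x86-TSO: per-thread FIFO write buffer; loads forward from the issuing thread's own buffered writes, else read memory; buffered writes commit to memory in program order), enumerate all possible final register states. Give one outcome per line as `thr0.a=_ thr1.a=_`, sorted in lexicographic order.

thr0.a=0 thr1.a=0
thr0.a=0 thr1.a=1
thr0.a=1 thr1.a=0
thr0.a=1 thr1.a=1

outcome vector order: (thr0.a,thr1.a)
|TSO outcomes| = 4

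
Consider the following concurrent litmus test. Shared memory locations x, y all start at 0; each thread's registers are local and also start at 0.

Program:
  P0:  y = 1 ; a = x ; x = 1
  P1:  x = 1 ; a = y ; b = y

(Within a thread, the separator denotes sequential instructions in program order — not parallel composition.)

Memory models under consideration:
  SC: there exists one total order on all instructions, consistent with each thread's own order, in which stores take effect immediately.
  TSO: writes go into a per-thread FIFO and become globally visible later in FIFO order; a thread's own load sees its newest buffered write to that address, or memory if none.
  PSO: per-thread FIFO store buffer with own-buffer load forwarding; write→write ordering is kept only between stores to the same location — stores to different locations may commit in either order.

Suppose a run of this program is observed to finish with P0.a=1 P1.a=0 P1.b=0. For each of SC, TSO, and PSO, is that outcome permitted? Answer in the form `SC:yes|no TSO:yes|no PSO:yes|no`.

SC:yes TSO:yes PSO:yes

outcome vector order: (P0.a,P1.a,P1.b)
SC (4): 0/1/1 1/0/0 1/0/1 1/1/1
TSO (6): 0/0/0 0/0/1 0/1/1 1/0/0 1/0/1 1/1/1
PSO (6): 0/0/0 0/0/1 0/1/1 1/0/0 1/0/1 1/1/1
target 1/0/0 ∈ {SC,TSO,PSO}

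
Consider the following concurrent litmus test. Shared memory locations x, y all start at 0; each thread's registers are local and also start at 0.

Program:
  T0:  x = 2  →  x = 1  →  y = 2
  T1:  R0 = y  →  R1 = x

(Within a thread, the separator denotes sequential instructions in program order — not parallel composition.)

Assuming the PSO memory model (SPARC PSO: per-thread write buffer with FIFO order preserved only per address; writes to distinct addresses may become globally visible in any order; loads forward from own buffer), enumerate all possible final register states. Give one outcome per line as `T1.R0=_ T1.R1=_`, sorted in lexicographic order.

outcome vector order: (T1.R0,T1.R1)
|PSO outcomes| = 6

T1.R0=0 T1.R1=0
T1.R0=0 T1.R1=1
T1.R0=0 T1.R1=2
T1.R0=2 T1.R1=0
T1.R0=2 T1.R1=1
T1.R0=2 T1.R1=2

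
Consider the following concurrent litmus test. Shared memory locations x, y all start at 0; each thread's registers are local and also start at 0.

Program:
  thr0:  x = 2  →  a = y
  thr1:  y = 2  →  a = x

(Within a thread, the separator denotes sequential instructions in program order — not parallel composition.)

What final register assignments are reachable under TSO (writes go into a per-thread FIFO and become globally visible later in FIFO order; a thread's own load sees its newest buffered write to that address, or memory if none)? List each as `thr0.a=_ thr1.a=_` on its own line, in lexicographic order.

thr0.a=0 thr1.a=0
thr0.a=0 thr1.a=2
thr0.a=2 thr1.a=0
thr0.a=2 thr1.a=2

outcome vector order: (thr0.a,thr1.a)
|TSO outcomes| = 4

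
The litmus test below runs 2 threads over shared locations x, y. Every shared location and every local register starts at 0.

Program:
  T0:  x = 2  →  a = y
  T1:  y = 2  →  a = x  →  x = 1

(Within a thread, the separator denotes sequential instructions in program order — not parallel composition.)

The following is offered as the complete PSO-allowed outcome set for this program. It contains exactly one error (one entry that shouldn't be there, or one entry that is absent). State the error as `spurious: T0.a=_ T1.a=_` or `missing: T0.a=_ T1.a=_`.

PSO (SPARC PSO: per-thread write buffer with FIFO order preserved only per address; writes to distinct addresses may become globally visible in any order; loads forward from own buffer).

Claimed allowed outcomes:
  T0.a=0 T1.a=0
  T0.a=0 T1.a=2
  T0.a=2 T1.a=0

outcome vector order: (T0.a,T1.a)
[PSO] allowed = {(0,0); (0,2); (2,0); (2,2)}
PSO∖claimed = {(2,2)}

missing: T0.a=2 T1.a=2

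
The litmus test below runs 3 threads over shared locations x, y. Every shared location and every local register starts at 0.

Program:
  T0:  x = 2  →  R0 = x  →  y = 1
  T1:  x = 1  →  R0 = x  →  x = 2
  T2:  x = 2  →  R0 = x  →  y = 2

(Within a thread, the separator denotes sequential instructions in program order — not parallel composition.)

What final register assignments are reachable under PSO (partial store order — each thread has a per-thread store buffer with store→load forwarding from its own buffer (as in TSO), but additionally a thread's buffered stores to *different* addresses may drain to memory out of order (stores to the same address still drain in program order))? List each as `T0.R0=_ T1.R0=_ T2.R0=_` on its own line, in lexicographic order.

T0.R0=1 T1.R0=1 T2.R0=1
T0.R0=1 T1.R0=1 T2.R0=2
T0.R0=1 T1.R0=2 T2.R0=2
T0.R0=2 T1.R0=1 T2.R0=1
T0.R0=2 T1.R0=1 T2.R0=2
T0.R0=2 T1.R0=2 T2.R0=1
T0.R0=2 T1.R0=2 T2.R0=2

outcome vector order: (T0.R0,T1.R0,T2.R0)
|PSO outcomes| = 7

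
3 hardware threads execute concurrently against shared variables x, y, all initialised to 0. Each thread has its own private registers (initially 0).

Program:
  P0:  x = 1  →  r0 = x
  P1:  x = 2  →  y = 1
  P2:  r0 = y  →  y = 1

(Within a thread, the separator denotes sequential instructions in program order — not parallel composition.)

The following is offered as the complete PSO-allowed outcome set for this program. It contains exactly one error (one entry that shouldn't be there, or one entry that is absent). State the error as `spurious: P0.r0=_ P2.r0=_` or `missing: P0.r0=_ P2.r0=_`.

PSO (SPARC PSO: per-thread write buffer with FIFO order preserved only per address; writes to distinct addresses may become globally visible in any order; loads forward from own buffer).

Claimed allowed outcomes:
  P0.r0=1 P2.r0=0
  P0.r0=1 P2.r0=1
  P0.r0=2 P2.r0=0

outcome vector order: (P0.r0,P2.r0)
[PSO] allowed = {(1,0), (1,1), (2,0), (2,1)}
PSO∖claimed = {(2,1)}

missing: P0.r0=2 P2.r0=1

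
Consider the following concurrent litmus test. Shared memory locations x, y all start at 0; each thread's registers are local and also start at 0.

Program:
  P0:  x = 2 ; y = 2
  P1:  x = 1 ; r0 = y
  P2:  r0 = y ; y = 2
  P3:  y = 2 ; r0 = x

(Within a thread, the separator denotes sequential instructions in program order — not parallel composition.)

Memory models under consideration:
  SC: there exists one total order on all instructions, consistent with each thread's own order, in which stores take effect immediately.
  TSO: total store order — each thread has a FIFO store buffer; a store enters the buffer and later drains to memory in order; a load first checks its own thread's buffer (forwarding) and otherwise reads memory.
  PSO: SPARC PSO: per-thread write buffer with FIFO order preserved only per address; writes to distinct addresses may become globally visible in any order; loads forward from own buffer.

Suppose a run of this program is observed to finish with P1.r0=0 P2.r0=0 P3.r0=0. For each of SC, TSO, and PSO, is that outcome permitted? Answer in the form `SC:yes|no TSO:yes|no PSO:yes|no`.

SC:no TSO:yes PSO:yes

outcome vector order: (P1.r0,P2.r0,P3.r0)
[SC] allowed = {(0,0,1); (0,0,2); (0,2,1); (0,2,2); (2,0,0); (2,0,1); (2,0,2); (2,2,0); (2,2,1); (2,2,2)}
[TSO] allowed = {(0,0,0); (0,0,1); (0,0,2); (0,2,0); (0,2,1); (0,2,2); (2,0,0); (2,0,1); (2,0,2); (2,2,0); (2,2,1); (2,2,2)}
[PSO] allowed = {(0,0,0); (0,0,1); (0,0,2); (0,2,0); (0,2,1); (0,2,2); (2,0,0); (2,0,1); (2,0,2); (2,2,0); (2,2,1); (2,2,2)}
target (0,0,0) ∈ {TSO,PSO}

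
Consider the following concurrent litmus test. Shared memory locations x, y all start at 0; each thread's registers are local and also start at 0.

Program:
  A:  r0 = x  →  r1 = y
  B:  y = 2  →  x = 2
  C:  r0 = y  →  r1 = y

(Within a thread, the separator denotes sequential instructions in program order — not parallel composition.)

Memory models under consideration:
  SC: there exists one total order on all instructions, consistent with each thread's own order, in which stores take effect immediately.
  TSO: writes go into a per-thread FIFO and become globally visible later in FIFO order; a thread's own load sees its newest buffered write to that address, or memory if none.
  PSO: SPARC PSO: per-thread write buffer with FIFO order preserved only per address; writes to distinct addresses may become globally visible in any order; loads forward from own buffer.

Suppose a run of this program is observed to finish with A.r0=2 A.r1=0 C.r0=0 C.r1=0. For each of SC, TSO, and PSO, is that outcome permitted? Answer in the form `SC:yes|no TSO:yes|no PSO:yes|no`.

outcome vector order: (A.r0,A.r1,C.r0,C.r1)
under SC → 0/0/0/0, 0/0/0/2, 0/0/2/2, 0/2/0/0, 0/2/0/2, 0/2/2/2, 2/2/0/0, 2/2/0/2, 2/2/2/2
under TSO → 0/0/0/0, 0/0/0/2, 0/0/2/2, 0/2/0/0, 0/2/0/2, 0/2/2/2, 2/2/0/0, 2/2/0/2, 2/2/2/2
under PSO → 0/0/0/0, 0/0/0/2, 0/0/2/2, 0/2/0/0, 0/2/0/2, 0/2/2/2, 2/0/0/0, 2/0/0/2, 2/0/2/2, 2/2/0/0, 2/2/0/2, 2/2/2/2
target 2/0/0/0 ∈ {PSO}

SC:no TSO:no PSO:yes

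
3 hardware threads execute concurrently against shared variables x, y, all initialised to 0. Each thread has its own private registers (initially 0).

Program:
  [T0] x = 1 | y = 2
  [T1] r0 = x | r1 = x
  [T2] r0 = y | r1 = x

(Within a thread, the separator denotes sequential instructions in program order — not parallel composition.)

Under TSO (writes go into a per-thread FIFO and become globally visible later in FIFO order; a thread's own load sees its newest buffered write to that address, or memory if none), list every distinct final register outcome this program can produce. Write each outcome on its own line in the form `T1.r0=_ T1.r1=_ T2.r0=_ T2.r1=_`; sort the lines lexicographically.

T1.r0=0 T1.r1=0 T2.r0=0 T2.r1=0
T1.r0=0 T1.r1=0 T2.r0=0 T2.r1=1
T1.r0=0 T1.r1=0 T2.r0=2 T2.r1=1
T1.r0=0 T1.r1=1 T2.r0=0 T2.r1=0
T1.r0=0 T1.r1=1 T2.r0=0 T2.r1=1
T1.r0=0 T1.r1=1 T2.r0=2 T2.r1=1
T1.r0=1 T1.r1=1 T2.r0=0 T2.r1=0
T1.r0=1 T1.r1=1 T2.r0=0 T2.r1=1
T1.r0=1 T1.r1=1 T2.r0=2 T2.r1=1

outcome vector order: (T1.r0,T1.r1,T2.r0,T2.r1)
|TSO outcomes| = 9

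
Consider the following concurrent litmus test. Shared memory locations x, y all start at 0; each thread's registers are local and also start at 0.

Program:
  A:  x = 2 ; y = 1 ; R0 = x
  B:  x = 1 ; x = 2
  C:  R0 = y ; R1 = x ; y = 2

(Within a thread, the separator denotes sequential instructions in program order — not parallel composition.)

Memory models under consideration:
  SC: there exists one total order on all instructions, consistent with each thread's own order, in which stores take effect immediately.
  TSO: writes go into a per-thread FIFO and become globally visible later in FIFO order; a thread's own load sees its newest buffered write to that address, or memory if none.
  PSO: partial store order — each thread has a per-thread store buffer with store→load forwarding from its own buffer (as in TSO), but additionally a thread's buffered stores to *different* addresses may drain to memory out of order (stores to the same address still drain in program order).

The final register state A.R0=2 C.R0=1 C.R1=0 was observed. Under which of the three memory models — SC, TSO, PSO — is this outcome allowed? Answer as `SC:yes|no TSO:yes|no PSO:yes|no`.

outcome vector order: (A.R0,C.R0,C.R1)
SC (10): 100; 101; 102; 111; 112; 200; 201; 202; 211; 212
TSO (10): 100; 101; 102; 111; 112; 200; 201; 202; 211; 212
PSO (12): 100; 101; 102; 110; 111; 112; 200; 201; 202; 210; 211; 212
target 210 ∈ {PSO}

SC:no TSO:no PSO:yes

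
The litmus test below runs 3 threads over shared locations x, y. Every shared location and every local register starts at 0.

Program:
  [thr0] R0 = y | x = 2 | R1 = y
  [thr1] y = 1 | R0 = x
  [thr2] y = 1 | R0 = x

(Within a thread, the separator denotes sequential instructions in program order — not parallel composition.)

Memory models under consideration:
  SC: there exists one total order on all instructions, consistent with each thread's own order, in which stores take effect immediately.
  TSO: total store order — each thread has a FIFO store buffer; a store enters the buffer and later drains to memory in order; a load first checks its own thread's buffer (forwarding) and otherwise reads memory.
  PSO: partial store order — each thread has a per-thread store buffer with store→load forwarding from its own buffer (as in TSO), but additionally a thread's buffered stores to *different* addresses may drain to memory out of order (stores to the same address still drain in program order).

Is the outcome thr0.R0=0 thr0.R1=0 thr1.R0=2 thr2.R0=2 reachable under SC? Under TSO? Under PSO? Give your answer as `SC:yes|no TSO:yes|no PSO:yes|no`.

SC:yes TSO:yes PSO:yes

outcome vector order: (thr0.R0,thr0.R1,thr1.R0,thr2.R0)
[SC] allowed = {<0 0 2 2>; <0 1 0 0>; <0 1 0 2>; <0 1 2 0>; <0 1 2 2>; <1 1 0 0>; <1 1 0 2>; <1 1 2 0>; <1 1 2 2>}
[TSO] allowed = {<0 0 0 0>; <0 0 0 2>; <0 0 2 0>; <0 0 2 2>; <0 1 0 0>; <0 1 0 2>; <0 1 2 0>; <0 1 2 2>; <1 1 0 0>; <1 1 0 2>; <1 1 2 0>; <1 1 2 2>}
[PSO] allowed = {<0 0 0 0>; <0 0 0 2>; <0 0 2 0>; <0 0 2 2>; <0 1 0 0>; <0 1 0 2>; <0 1 2 0>; <0 1 2 2>; <1 1 0 0>; <1 1 0 2>; <1 1 2 0>; <1 1 2 2>}
target <0 0 2 2> ∈ {SC,TSO,PSO}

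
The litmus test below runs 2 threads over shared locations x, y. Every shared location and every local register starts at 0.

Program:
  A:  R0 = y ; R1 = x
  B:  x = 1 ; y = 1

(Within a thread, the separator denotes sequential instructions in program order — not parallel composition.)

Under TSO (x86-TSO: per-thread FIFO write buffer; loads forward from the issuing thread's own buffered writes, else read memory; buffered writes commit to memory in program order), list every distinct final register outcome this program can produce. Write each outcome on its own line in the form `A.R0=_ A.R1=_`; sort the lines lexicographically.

A.R0=0 A.R1=0
A.R0=0 A.R1=1
A.R0=1 A.R1=1

outcome vector order: (A.R0,A.R1)
|TSO outcomes| = 3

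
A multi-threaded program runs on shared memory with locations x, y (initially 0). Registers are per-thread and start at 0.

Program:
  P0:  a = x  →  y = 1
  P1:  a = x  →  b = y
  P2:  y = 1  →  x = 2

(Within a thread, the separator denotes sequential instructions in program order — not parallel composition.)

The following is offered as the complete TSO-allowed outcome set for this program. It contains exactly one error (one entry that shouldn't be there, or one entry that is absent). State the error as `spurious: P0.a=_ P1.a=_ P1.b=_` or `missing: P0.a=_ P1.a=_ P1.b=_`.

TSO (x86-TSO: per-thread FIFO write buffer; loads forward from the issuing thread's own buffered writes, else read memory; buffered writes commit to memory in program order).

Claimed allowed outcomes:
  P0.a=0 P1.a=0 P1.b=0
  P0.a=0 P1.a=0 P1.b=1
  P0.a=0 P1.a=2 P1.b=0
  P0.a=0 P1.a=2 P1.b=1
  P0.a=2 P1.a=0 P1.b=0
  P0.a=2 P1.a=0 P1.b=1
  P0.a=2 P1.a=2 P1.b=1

outcome vector order: (P0.a,P1.a,P1.b)
[TSO] allowed = {000 001 021 200 201 221}
claimed∖TSO = {020}

spurious: P0.a=0 P1.a=2 P1.b=0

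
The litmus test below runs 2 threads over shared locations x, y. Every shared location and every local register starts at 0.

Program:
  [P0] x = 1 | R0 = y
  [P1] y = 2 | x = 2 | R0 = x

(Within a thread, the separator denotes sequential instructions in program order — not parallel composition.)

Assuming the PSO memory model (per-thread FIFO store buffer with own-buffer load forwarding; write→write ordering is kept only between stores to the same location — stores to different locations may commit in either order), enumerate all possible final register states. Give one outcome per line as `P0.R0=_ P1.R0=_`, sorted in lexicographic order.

P0.R0=0 P1.R0=1
P0.R0=0 P1.R0=2
P0.R0=2 P1.R0=1
P0.R0=2 P1.R0=2

outcome vector order: (P0.R0,P1.R0)
|PSO outcomes| = 4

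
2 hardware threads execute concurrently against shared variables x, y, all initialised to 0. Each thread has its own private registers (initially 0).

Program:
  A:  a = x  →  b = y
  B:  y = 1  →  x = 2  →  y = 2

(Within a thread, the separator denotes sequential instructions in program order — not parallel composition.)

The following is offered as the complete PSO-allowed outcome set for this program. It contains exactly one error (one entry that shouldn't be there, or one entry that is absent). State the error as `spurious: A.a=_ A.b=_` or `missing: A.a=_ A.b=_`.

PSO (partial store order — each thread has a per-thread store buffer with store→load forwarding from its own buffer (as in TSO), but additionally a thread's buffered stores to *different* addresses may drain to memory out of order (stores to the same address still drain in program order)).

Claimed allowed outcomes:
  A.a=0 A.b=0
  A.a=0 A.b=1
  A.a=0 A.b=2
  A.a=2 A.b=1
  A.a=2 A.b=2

outcome vector order: (A.a,A.b)
under PSO → 00 01 02 20 21 22
PSO∖claimed = {20}

missing: A.a=2 A.b=0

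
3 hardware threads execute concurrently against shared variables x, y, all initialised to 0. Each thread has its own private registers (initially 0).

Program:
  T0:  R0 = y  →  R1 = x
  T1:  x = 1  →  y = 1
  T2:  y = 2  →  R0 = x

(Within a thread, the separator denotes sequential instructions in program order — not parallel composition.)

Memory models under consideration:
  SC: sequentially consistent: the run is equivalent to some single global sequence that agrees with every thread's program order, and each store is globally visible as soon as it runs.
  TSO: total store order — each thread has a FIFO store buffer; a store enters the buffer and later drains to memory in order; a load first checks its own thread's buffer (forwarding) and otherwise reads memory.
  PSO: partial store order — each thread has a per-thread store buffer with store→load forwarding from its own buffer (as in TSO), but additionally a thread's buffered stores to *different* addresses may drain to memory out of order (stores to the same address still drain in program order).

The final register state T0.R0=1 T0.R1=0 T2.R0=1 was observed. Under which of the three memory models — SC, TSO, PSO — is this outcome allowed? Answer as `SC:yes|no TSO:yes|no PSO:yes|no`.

SC:no TSO:no PSO:yes

outcome vector order: (T0.R0,T0.R1,T2.R0)
SC: 10 outcomes — {000; 001; 010; 011; 110; 111; 200; 201; 210; 211}
TSO: 10 outcomes — {000; 001; 010; 011; 110; 111; 200; 201; 210; 211}
PSO: 12 outcomes — {000; 001; 010; 011; 100; 101; 110; 111; 200; 201; 210; 211}
target 101 ∈ {PSO}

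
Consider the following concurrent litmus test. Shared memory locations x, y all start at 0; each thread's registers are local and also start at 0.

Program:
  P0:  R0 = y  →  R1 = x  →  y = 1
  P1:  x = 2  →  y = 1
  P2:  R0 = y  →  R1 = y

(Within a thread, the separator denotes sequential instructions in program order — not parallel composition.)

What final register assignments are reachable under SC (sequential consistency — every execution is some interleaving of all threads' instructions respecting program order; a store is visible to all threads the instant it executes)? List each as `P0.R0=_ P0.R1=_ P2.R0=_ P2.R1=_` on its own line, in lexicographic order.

outcome vector order: (P0.R0,P0.R1,P2.R0,P2.R1)
|SC outcomes| = 9

P0.R0=0 P0.R1=0 P2.R0=0 P2.R1=0
P0.R0=0 P0.R1=0 P2.R0=0 P2.R1=1
P0.R0=0 P0.R1=0 P2.R0=1 P2.R1=1
P0.R0=0 P0.R1=2 P2.R0=0 P2.R1=0
P0.R0=0 P0.R1=2 P2.R0=0 P2.R1=1
P0.R0=0 P0.R1=2 P2.R0=1 P2.R1=1
P0.R0=1 P0.R1=2 P2.R0=0 P2.R1=0
P0.R0=1 P0.R1=2 P2.R0=0 P2.R1=1
P0.R0=1 P0.R1=2 P2.R0=1 P2.R1=1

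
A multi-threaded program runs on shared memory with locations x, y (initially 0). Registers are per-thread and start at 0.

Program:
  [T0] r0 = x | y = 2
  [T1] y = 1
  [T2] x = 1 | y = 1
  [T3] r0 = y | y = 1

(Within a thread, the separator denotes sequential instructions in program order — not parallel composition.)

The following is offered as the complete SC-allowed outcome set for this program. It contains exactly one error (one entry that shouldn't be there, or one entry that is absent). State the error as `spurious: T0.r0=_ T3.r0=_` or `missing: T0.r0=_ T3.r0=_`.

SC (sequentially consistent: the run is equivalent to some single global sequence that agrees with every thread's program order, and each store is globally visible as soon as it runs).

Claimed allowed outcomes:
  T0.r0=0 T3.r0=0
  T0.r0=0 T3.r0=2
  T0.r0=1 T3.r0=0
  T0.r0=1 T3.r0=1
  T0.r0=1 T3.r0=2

missing: T0.r0=0 T3.r0=1

outcome vector order: (T0.r0,T3.r0)
[SC] allowed = {00, 01, 02, 10, 11, 12}
SC∖claimed = {01}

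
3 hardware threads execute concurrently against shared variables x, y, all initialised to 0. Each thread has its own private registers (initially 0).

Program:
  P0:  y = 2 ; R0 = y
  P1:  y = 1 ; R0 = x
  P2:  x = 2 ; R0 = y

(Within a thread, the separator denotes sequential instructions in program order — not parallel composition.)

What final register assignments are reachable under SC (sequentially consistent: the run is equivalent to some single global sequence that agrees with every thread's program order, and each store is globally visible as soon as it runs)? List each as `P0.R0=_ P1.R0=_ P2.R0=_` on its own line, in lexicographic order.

P0.R0=1 P1.R0=0 P2.R0=1
P0.R0=1 P1.R0=2 P2.R0=0
P0.R0=1 P1.R0=2 P2.R0=1
P0.R0=1 P1.R0=2 P2.R0=2
P0.R0=2 P1.R0=0 P2.R0=1
P0.R0=2 P1.R0=0 P2.R0=2
P0.R0=2 P1.R0=2 P2.R0=0
P0.R0=2 P1.R0=2 P2.R0=1
P0.R0=2 P1.R0=2 P2.R0=2

outcome vector order: (P0.R0,P1.R0,P2.R0)
|SC outcomes| = 9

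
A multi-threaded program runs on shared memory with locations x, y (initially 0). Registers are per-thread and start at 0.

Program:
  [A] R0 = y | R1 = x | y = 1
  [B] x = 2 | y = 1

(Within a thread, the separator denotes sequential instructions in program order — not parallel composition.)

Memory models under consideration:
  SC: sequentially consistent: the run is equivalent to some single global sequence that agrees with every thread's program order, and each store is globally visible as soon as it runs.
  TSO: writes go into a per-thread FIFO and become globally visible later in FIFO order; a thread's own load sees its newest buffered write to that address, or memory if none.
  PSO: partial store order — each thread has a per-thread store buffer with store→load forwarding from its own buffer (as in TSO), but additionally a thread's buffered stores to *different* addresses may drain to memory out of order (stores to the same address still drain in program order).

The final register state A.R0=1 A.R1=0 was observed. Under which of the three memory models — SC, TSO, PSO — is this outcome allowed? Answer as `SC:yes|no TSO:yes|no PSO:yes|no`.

SC:no TSO:no PSO:yes

outcome vector order: (A.R0,A.R1)
under SC → <0 0>, <0 2>, <1 2>
under TSO → <0 0>, <0 2>, <1 2>
under PSO → <0 0>, <0 2>, <1 0>, <1 2>
target <1 0> ∈ {PSO}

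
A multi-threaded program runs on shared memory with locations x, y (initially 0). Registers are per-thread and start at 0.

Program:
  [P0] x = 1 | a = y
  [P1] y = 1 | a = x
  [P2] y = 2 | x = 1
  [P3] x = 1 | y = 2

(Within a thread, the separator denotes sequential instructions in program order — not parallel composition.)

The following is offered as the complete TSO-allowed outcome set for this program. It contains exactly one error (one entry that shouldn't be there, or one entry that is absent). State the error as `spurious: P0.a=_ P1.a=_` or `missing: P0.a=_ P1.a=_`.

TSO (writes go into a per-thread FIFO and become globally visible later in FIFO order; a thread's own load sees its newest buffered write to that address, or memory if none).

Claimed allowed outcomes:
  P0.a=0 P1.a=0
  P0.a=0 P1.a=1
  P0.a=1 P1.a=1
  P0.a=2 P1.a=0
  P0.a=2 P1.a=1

missing: P0.a=1 P1.a=0

outcome vector order: (P0.a,P1.a)
TSO (6): (0,0) (0,1) (1,0) (1,1) (2,0) (2,1)
TSO∖claimed = {(1,0)}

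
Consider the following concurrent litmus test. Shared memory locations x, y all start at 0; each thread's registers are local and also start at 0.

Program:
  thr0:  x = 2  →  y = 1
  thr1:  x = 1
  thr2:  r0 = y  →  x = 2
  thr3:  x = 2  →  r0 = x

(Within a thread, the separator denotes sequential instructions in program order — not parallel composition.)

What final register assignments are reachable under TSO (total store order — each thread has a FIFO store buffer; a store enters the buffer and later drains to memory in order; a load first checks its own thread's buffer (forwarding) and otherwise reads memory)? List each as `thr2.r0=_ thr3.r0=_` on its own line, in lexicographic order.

thr2.r0=0 thr3.r0=1
thr2.r0=0 thr3.r0=2
thr2.r0=1 thr3.r0=1
thr2.r0=1 thr3.r0=2

outcome vector order: (thr2.r0,thr3.r0)
|TSO outcomes| = 4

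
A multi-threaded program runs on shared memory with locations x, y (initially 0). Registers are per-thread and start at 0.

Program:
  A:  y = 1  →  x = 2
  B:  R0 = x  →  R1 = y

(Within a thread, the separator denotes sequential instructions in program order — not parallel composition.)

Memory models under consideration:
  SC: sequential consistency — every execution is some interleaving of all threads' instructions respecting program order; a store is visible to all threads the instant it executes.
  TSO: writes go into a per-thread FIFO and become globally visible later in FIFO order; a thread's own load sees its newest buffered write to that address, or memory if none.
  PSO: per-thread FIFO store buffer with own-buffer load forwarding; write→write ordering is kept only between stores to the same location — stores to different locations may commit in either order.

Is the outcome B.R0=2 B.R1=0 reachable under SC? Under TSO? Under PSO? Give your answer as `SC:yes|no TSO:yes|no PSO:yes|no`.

outcome vector order: (B.R0,B.R1)
under SC → 0/0, 0/1, 2/1
under TSO → 0/0, 0/1, 2/1
under PSO → 0/0, 0/1, 2/0, 2/1
target 2/0 ∈ {PSO}

SC:no TSO:no PSO:yes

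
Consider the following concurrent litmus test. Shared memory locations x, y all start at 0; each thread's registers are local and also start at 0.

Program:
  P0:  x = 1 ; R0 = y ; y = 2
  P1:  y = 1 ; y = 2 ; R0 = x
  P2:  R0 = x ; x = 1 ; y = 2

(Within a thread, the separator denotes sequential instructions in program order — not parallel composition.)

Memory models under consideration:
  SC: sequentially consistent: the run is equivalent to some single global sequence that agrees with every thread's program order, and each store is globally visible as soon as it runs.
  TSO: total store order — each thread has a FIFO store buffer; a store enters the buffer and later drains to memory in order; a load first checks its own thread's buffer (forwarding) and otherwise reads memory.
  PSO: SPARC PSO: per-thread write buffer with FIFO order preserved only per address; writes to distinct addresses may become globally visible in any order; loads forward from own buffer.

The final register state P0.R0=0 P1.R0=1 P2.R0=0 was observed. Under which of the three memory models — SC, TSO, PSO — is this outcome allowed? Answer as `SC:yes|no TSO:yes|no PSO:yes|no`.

SC:yes TSO:yes PSO:yes

outcome vector order: (P0.R0,P1.R0,P2.R0)
[SC] allowed = {<0 1 0>, <0 1 1>, <1 1 0>, <1 1 1>, <2 0 0>, <2 0 1>, <2 1 0>, <2 1 1>}
[TSO] allowed = {<0 0 0>, <0 0 1>, <0 1 0>, <0 1 1>, <1 0 0>, <1 0 1>, <1 1 0>, <1 1 1>, <2 0 0>, <2 0 1>, <2 1 0>, <2 1 1>}
[PSO] allowed = {<0 0 0>, <0 0 1>, <0 1 0>, <0 1 1>, <1 0 0>, <1 0 1>, <1 1 0>, <1 1 1>, <2 0 0>, <2 0 1>, <2 1 0>, <2 1 1>}
target <0 1 0> ∈ {SC,TSO,PSO}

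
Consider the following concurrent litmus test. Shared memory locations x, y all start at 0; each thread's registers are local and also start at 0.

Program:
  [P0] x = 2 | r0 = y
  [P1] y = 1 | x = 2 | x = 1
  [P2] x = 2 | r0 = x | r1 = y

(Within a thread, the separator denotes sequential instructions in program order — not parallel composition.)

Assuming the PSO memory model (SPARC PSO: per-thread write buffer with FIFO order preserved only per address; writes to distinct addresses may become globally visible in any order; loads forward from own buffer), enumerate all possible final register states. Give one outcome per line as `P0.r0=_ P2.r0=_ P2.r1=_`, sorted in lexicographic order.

outcome vector order: (P0.r0,P2.r0,P2.r1)
|PSO outcomes| = 8

P0.r0=0 P2.r0=1 P2.r1=0
P0.r0=0 P2.r0=1 P2.r1=1
P0.r0=0 P2.r0=2 P2.r1=0
P0.r0=0 P2.r0=2 P2.r1=1
P0.r0=1 P2.r0=1 P2.r1=0
P0.r0=1 P2.r0=1 P2.r1=1
P0.r0=1 P2.r0=2 P2.r1=0
P0.r0=1 P2.r0=2 P2.r1=1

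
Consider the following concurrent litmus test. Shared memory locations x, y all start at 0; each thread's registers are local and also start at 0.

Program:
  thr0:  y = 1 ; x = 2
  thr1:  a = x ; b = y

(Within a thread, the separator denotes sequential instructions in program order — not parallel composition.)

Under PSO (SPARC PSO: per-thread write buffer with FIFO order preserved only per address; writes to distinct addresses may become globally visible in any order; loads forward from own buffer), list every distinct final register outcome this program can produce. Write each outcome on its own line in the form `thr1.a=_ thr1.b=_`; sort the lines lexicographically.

thr1.a=0 thr1.b=0
thr1.a=0 thr1.b=1
thr1.a=2 thr1.b=0
thr1.a=2 thr1.b=1

outcome vector order: (thr1.a,thr1.b)
|PSO outcomes| = 4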